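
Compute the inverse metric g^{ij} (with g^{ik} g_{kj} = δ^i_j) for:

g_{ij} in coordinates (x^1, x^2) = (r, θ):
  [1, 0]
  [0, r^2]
The metric is diagonal, so g^{ij} is diagonal with entries 1/g_{ii}: diag(1, 1/(r^2)).
g^{ij}:
  [1, 0]
  [0, 1/r^2]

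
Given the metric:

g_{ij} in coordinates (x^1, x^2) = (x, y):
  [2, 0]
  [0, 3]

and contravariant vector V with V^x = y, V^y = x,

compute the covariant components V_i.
V_i = g_{ij} V^j:
V_x = (2)(y) + (0)(x) = 2*y
V_y = (0)(y) + (3)(x) = 3*x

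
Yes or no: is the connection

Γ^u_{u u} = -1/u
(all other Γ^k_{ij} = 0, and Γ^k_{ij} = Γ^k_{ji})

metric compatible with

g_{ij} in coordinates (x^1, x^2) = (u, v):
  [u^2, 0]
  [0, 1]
Using ∇_k g_{ij} = ∂_k g_{ij} - Γ^m_{ki} g_{mj} - Γ^m_{kj} g_{im}:
∇_u g_{uu} = (2*u) - (-u) - (-u) = 4*u ≠ 0
So the connection is not metric compatible (it is not the Levi-Civita connection).
No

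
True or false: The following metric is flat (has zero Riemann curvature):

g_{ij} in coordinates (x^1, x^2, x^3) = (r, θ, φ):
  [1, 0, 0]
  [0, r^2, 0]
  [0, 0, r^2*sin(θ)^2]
Non-zero Christoffel symbols:
Γ^r_{θ θ} = -r
Γ^r_{φ φ} = -r*sin(θ)^2
Γ^θ_{r θ} = 1/r
Γ^θ_{φ φ} = -sin(2*θ)/2
Γ^φ_{r φ} = 1/r
Γ^φ_{θ φ} = 1/tan(θ)
Ricci tensor: R_{rr} = 0, R_{rθ} = 0, R_{rφ} = 0, R_{θθ} = 0, R_{θφ} = 0, R_{φφ} = 0
All R_{ij} vanish; in 3 dimensions the Riemann tensor is fully determined by the Ricci tensor, so R^i_{jkl} = 0: the metric is flat (curvilinear coordinates on flat space).
True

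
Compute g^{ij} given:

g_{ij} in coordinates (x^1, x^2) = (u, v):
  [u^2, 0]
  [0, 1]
The metric is diagonal, so g^{ij} is diagonal with entries 1/g_{ii}: diag(1/(u^2), 1).
g^{ij}:
  [1/u^2, 0]
  [0, 1]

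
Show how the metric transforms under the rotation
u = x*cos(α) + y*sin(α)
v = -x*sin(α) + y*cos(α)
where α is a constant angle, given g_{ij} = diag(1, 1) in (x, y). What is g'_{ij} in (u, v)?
Invert the transformation: x = u*cos(α) - v*sin(α), y = u*sin(α) + v*cos(α)
g'_{ij} = (∂x^k/∂x'^i)(∂x^l/∂x'^j) g_{kl}; with g_{kl} = δ_{kl} this is Σ_k (∂x^k/∂x'^i)(∂x^k/∂x'^j).
Jacobian: ∂x/∂u = cos(α), ∂x/∂v = -sin(α), ∂y/∂u = sin(α), ∂y/∂v = cos(α)
g'_{uu} = (cos(α))(cos(α)) + (sin(α))(sin(α)) = 1
g'_{uv} = (cos(α))(-sin(α)) + (sin(α))(cos(α)) = 0
g'_{vv} = (-sin(α))(-sin(α)) + (cos(α))(cos(α)) = 1
g'_{ij} = diag(1, 1)
The Euclidean metric is invariant under rotations.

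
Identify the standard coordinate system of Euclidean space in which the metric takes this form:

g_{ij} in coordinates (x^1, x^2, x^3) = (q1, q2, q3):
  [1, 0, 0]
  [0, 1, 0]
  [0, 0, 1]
All components are constant and the metric is the identity, i.e. orthonormal rectilinear coordinates.
Cartesian (3D) coordinates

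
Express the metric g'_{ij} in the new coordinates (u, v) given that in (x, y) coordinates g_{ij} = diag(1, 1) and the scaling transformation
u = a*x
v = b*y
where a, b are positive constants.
Invert the transformation: x = u/a, y = v/b
g'_{ij} = (∂x^k/∂x'^i)(∂x^l/∂x'^j) g_{kl}; with g_{kl} = δ_{kl} this is Σ_k (∂x^k/∂x'^i)(∂x^k/∂x'^j).
Jacobian: ∂x/∂u = 1/a, ∂x/∂v = 0, ∂y/∂u = 0, ∂y/∂v = 1/b
g'_{uu} = (1/a)(1/a) + (0)(0) = 1/a^2
g'_{uv} = (1/a)(0) + (0)(1/b) = 0
g'_{vv} = (0)(0) + (1/b)(1/b) = 1/b^2
g'_{ij} = diag(1/a^2, 1/b^2)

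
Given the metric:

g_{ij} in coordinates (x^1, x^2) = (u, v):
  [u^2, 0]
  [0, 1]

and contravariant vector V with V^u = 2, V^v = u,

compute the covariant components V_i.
V_i = g_{ij} V^j:
V_u = (u^2)(2) + (0)(u) = 2*u^2
V_v = (0)(2) + (1)(u) = u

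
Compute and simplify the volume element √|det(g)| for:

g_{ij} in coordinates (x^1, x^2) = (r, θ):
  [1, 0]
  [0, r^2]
det(g) = r^2
√|det(g)| = r
Volume element: dV = r dr dθ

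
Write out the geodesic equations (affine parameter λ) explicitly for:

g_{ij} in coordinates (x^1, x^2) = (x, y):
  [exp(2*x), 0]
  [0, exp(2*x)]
Geodesic equation: d^2x^k/dλ^2 + Γ^k_{ij} (dx^i/dλ)(dx^j/dλ) = 0.
Non-zero Christoffel symbols:
Γ^x_{x x} = 1
Γ^x_{y y} = -1
Γ^y_{x y} = 1
Substituting (the symmetric pair Γ^k_{ij}, Γ^k_{ji} combines into a factor 2):
d^2x/dλ^2 + (dx/dλ)^2 - (dy/dλ)^2 = 0
d^2y/dλ^2 + 2 (dx/dλ)(dy/dλ) = 0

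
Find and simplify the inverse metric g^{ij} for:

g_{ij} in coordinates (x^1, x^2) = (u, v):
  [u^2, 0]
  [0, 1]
The metric is diagonal, so g^{ij} is diagonal with entries 1/g_{ii}: diag(1/(u^2), 1).
g^{ij}:
  [1/u^2, 0]
  [0, 1]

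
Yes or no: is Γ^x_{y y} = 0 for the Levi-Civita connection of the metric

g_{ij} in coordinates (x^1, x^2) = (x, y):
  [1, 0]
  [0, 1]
Γ^x_{y y} = (1/2) g^{xx} (∂_y g_{xy} + ∂_y g_{xy} - ∂_x g_{yy}) = (1/2)(1)((0) + (0) - (0)) = 0
This equals the proposed value 0.
Yes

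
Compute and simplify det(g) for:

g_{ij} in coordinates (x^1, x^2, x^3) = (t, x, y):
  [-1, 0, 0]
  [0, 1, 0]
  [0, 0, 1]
Diagonal metric: det(g) = g_{11}·g_{22}·g_{33}
= (-1)·(1)·(1)
det(g) = -1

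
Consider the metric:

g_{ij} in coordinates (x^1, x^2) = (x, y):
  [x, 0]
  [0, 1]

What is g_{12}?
With x^1 = x, x^2 = y, g_{12} = g_{xy} is the row-1, column-2 entry of the matrix.
g_{12} = 0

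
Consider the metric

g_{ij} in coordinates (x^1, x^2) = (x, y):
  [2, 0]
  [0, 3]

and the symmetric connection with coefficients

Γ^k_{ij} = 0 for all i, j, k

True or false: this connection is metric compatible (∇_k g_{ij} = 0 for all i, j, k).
Using ∇_k g_{ij} = ∂_k g_{ij} - Γ^m_{ki} g_{mj} - Γ^m_{kj} g_{im}:
e.g. ∇_y g_{xy} = (0) - (0) - (0) = 0
Every component ∇_k g_{ij} vanishes: the connection is metric compatible.
True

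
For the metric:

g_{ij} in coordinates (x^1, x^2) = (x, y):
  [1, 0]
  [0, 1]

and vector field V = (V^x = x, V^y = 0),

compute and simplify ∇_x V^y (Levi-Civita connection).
All Christoffel symbols are zero.
∇_x V^y = ∂_x V^y + Γ^y_{x j} V^j
  = (0) + (0)(x) + (0)(0)
  = 0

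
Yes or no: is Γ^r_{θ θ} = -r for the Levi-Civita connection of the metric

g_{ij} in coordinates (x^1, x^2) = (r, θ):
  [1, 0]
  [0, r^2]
Γ^r_{θ θ} = (1/2) g^{rr} (∂_θ g_{rθ} + ∂_θ g_{rθ} - ∂_r g_{θθ}) = (1/2)(1)((0) + (0) - (2*r)) = -r
This equals the proposed value -r.
Yes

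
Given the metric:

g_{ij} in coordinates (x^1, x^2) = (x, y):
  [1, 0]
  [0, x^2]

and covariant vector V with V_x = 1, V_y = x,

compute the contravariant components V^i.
Inverse metric (diagonal): g^{xx} = 1, g^{yy} = 1/x^2
V^i = g^{ij} V_j:
V^x = (1)(1) + (0)(x) = 1
V^y = (0)(1) + (1/x^2)(x) = 1/x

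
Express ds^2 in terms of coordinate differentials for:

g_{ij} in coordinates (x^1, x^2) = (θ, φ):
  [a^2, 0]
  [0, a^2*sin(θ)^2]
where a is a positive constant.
ds^2 = g_{ij} dx^i dx^j; only the non-zero components contribute.
ds^2 = a^2 dθ^2 + a^2*sin(θ)^2 dφ^2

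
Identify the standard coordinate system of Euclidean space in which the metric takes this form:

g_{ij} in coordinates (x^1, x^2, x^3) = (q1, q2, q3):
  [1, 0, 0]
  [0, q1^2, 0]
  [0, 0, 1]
The line element ds^2 = dq1^2 + q1^2 dq2^2 + dq3^2 is dr^2 + r^2 dθ^2 + dz^2 with q1 = r, q2 = θ, q3 = z.
cylindrical coordinates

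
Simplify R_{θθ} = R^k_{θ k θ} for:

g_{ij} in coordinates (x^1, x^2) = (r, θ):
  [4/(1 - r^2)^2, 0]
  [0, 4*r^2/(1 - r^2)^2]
Non-zero Christoffel symbols (Γ^k_{ij} = Γ^k_{ji}):
Γ^r_{r r} = 2*r/(1 - r^2)
Γ^r_{θ θ} = (r^3 + r)/(r^2 - 1)
Γ^θ_{r θ} = (-r^2 - 1)/(r^3 - r)
R^r_{θ r θ} = ∂_r Γ^r_{θ θ} - ∂_θ Γ^r_{θ r} + Γ^r_{r m} Γ^m_{θ θ} - Γ^r_{θ m} Γ^m_{θ r}
  = ((r^4 - 4*r^2 - 1)/(r^2 - 1)^2) - (0) + (-2*r^2*(r^2 + 1)/(r^2 - 1)^2) - (-(r^2 + 1)^2/(r^2 - 1)^2) = -4*r^2/(r^2 - 1)^2
R^θ_{θ θ θ} = 0 (a repeated index in an antisymmetric pair)
R_{θθ} = R^r_{θ r θ} + R^θ_{θ θ θ} = (-4*r^2/(r^2 - 1)^2) + (0) = -4*r^2/(r^2 - 1)^2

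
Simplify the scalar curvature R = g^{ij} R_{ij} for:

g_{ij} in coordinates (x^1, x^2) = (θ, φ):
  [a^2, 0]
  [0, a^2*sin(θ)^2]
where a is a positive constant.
Non-zero Christoffel symbols (Γ^k_{ij} = Γ^k_{ji}):
Γ^θ_{φ φ} = -sin(2*θ)/2
Γ^φ_{θ φ} = 1/tan(θ)
Ricci tensor (R_{ij} = R^k_{ikj}): R_{θθ} = 1, R_{θφ} = 0, R_{φφ} = sin(θ)^2
Inverse metric: g^{θθ} = 1/a^2, g^{φφ} = 1/(a^2*sin(θ)^2)
R = g^{ij} R_{ij} = (1/a^2)(1) + (1/(a^2*sin(θ)^2))(sin(θ)^2) = 2/a^2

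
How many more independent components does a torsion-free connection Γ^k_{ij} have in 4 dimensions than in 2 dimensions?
Independent components in n dimensions: n × n(n+1)/2 = n^2(n+1)/2.
4D: 4 × 10 = 40
2D: 2 × 3 = 6
Difference = 40 - 6 = 34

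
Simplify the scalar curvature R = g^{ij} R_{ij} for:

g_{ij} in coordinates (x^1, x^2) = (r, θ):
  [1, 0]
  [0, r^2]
Non-zero Christoffel symbols (Γ^k_{ij} = Γ^k_{ji}):
Γ^r_{θ θ} = -r
Γ^θ_{r θ} = 1/r
Ricci tensor (R_{ij} = R^k_{ikj}): R_{rr} = 0, R_{rθ} = 0, R_{θθ} = 0
Inverse metric: g^{rr} = 1, g^{θθ} = 1/r^2
R = g^{ij} R_{ij} = (1)(0) + (1/r^2)(0) = 0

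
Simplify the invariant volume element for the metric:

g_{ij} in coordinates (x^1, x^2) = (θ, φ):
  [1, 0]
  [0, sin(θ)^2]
det(g) = sin(θ)^2
√|det(g)| = sin(θ) (taking 0 < θ < π so that |sin(θ)| = sin(θ))
Volume element: dV = sin(θ) dθ dφ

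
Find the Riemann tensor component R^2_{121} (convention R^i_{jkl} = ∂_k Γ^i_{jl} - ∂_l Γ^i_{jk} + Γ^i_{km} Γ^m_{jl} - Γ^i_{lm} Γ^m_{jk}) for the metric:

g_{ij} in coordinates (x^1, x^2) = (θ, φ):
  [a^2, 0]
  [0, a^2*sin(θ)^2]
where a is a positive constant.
Non-zero Christoffel symbols (Γ^k_{ij} = Γ^k_{ji}):
Γ^θ_{φ φ} = -sin(2*θ)/2
Γ^φ_{θ φ} = 1/tan(θ)
R^φ_{θ φ θ} = ∂_φ Γ^φ_{θ θ} - ∂_θ Γ^φ_{θ φ} + Γ^φ_{φ m} Γ^m_{θ θ} - Γ^φ_{θ m} Γ^m_{θ φ}
  = (0) - (-1/sin(θ)^2) + (0) - (1/tan(θ)^2) = 1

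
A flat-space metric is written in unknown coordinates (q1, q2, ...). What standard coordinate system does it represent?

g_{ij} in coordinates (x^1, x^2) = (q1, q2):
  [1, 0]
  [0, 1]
All components are constant and the metric is the identity, i.e. orthonormal rectilinear coordinates.
Cartesian (2D) coordinates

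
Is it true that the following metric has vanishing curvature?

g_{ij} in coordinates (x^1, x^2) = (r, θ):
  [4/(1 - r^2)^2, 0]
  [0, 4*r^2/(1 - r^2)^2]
Non-zero Christoffel symbols:
Γ^r_{r r} = 2*r/(1 - r^2)
Γ^r_{θ θ} = (r^3 + r)/(r^2 - 1)
Γ^θ_{r θ} = (-r^2 - 1)/(r^3 - r)
Ricci tensor: R_{rr} = -4/(r^2 - 1)^2, R_{rθ} = 0, R_{θθ} = -4*r^2/(r^2 - 1)^2
The Ricci tensor is non-zero, so the Riemann tensor is non-zero: not flat.
No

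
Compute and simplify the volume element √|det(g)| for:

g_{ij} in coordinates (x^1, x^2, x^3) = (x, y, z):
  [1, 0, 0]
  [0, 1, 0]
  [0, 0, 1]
det(g) = 1
√|det(g)| = 1
Volume element: dV = 1 dx dy dz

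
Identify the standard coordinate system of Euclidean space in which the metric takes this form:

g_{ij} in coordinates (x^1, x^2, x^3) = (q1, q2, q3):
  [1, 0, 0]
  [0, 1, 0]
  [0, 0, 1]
All components are constant and the metric is the identity, i.e. orthonormal rectilinear coordinates.
Cartesian (3D) coordinates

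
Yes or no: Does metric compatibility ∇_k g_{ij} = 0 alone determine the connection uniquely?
One also needs vanishing torsion; metric compatibility plus torsion-freeness singles out the Levi-Civita connection.
No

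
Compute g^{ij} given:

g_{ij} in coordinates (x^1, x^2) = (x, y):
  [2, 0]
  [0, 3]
The metric is diagonal, so g^{ij} is diagonal with entries 1/g_{ii}: diag(1/2, 1/3).
g^{ij}:
  [1/2, 0]
  [0, 1/3]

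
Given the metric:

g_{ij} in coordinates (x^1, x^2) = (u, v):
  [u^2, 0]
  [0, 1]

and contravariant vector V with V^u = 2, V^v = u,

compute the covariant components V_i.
V_i = g_{ij} V^j:
V_u = (u^2)(2) + (0)(u) = 2*u^2
V_v = (0)(2) + (1)(u) = u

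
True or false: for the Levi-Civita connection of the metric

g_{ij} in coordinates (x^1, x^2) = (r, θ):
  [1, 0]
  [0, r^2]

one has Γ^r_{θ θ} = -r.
Γ^r_{θ θ} = (1/2) g^{rr} (∂_θ g_{rθ} + ∂_θ g_{rθ} - ∂_r g_{θθ}) = (1/2)(1)((0) + (0) - (2*r)) = -r
This equals the proposed value -r.
True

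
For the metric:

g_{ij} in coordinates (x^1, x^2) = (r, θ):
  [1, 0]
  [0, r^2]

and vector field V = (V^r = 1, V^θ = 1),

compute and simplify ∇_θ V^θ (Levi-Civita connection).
Non-zero Christoffel symbols:
Γ^r_{θ θ} = -r
Γ^θ_{r θ} = 1/r
∇_θ V^θ = ∂_θ V^θ + Γ^θ_{θ j} V^j
  = (0) + (1/r)(1) + (0)(1)
  = 1/r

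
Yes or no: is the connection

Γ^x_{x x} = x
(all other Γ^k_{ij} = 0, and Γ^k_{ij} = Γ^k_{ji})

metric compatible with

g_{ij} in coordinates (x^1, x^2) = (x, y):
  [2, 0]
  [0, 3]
Using ∇_k g_{ij} = ∂_k g_{ij} - Γ^m_{ki} g_{mj} - Γ^m_{kj} g_{im}:
∇_x g_{xx} = (0) - (2*x) - (2*x) = -4*x ≠ 0
So the connection is not metric compatible (it is not the Levi-Civita connection).
No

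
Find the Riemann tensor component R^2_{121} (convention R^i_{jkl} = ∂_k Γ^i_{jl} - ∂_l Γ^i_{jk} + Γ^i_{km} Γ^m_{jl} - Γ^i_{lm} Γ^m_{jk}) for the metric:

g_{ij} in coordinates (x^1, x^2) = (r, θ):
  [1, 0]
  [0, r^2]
Non-zero Christoffel symbols (Γ^k_{ij} = Γ^k_{ji}):
Γ^r_{θ θ} = -r
Γ^θ_{r θ} = 1/r
R^θ_{r θ r} = ∂_θ Γ^θ_{r r} - ∂_r Γ^θ_{r θ} + Γ^θ_{θ m} Γ^m_{r r} - Γ^θ_{r m} Γ^m_{r θ}
  = (0) - (-1/r^2) + (0) - (1/r^2) = 0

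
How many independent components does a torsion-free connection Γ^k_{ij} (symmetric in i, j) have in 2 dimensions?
Γ^k_{ij} has n choices for the upper index and n(n+1)/2 independent symmetric lower index pairs.
Total = 2 × 2×3/2 = 2 × 3 = 6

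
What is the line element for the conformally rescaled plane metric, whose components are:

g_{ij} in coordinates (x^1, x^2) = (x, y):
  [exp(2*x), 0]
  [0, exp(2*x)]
ds^2 = g_{ij} dx^i dx^j; only the non-zero components contribute.
ds^2 = exp(2*x) dx^2 + exp(2*x) dy^2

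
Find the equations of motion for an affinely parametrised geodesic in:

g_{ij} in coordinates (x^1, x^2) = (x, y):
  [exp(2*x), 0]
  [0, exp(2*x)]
Geodesic equation: d^2x^k/dλ^2 + Γ^k_{ij} (dx^i/dλ)(dx^j/dλ) = 0.
Non-zero Christoffel symbols:
Γ^x_{x x} = 1
Γ^x_{y y} = -1
Γ^y_{x y} = 1
Substituting (the symmetric pair Γ^k_{ij}, Γ^k_{ji} combines into a factor 2):
d^2x/dλ^2 + (dx/dλ)^2 - (dy/dλ)^2 = 0
d^2y/dλ^2 + 2 (dx/dλ)(dy/dλ) = 0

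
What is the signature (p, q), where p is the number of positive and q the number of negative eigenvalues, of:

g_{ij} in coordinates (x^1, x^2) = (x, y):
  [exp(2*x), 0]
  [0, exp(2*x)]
The metric is diagonal, so its eigenvalues are the diagonal entries: exp(2*x), exp(2*x) (at a generic point, where coordinate-dependent entries are positive).
2 positive, 0 negative.
(2, 0) - Riemannian (positive definite)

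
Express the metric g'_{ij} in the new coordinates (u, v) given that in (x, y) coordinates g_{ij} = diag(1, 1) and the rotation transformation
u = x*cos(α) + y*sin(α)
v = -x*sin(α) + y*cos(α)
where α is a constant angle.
Invert the transformation: x = u*cos(α) - v*sin(α), y = u*sin(α) + v*cos(α)
g'_{ij} = (∂x^k/∂x'^i)(∂x^l/∂x'^j) g_{kl}; with g_{kl} = δ_{kl} this is Σ_k (∂x^k/∂x'^i)(∂x^k/∂x'^j).
Jacobian: ∂x/∂u = cos(α), ∂x/∂v = -sin(α), ∂y/∂u = sin(α), ∂y/∂v = cos(α)
g'_{uu} = (cos(α))(cos(α)) + (sin(α))(sin(α)) = 1
g'_{uv} = (cos(α))(-sin(α)) + (sin(α))(cos(α)) = 0
g'_{vv} = (-sin(α))(-sin(α)) + (cos(α))(cos(α)) = 1
g'_{ij} = diag(1, 1)
The Euclidean metric is invariant under rotations.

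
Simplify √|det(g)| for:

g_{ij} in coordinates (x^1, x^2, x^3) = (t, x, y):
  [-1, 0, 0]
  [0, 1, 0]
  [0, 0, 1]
det(g) = -1
√|det(g)| = 1
Volume element: dV = 1 dt dx dy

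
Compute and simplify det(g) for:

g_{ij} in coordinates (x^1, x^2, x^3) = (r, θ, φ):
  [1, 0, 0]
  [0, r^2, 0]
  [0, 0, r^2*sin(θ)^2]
Diagonal metric: det(g) = g_{11}·g_{22}·g_{33}
= (1)·(r^2)·(r^2*sin(θ)^2)
det(g) = r^4*sin(θ)^2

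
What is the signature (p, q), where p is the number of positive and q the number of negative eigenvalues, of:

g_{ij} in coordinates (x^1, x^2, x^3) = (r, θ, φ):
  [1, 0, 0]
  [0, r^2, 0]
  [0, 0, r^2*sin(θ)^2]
The metric is diagonal, so its eigenvalues are the diagonal entries: 1, r^2, r^2*sin(θ)^2 (at a generic point, where coordinate-dependent entries are positive).
3 positive, 0 negative.
(3, 0) - Riemannian (positive definite)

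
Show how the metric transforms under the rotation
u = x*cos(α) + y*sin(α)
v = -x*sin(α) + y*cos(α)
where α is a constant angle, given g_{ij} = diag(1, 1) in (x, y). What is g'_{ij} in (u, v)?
Invert the transformation: x = u*cos(α) - v*sin(α), y = u*sin(α) + v*cos(α)
g'_{ij} = (∂x^k/∂x'^i)(∂x^l/∂x'^j) g_{kl}; with g_{kl} = δ_{kl} this is Σ_k (∂x^k/∂x'^i)(∂x^k/∂x'^j).
Jacobian: ∂x/∂u = cos(α), ∂x/∂v = -sin(α), ∂y/∂u = sin(α), ∂y/∂v = cos(α)
g'_{uu} = (cos(α))(cos(α)) + (sin(α))(sin(α)) = 1
g'_{uv} = (cos(α))(-sin(α)) + (sin(α))(cos(α)) = 0
g'_{vv} = (-sin(α))(-sin(α)) + (cos(α))(cos(α)) = 1
g'_{ij} = diag(1, 1)
The Euclidean metric is invariant under rotations.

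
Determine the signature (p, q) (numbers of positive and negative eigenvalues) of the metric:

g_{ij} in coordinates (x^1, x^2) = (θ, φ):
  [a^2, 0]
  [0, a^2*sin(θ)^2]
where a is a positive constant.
The metric is diagonal, so its eigenvalues are the diagonal entries: a^2, a^2*sin(θ)^2 (at a generic point, where coordinate-dependent entries are positive).
2 positive, 0 negative.
(2, 0) - Riemannian (positive definite)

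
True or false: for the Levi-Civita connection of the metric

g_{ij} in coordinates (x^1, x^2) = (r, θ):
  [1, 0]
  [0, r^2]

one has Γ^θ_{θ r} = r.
Γ^θ_{θ r} = (1/2) g^{θθ} (∂_θ g_{θr} + ∂_r g_{θθ} - ∂_θ g_{θr}) = (1/2)(1/r^2)((0) + (2*r) - (0)) = 1/r
This differs from the proposed value r.
False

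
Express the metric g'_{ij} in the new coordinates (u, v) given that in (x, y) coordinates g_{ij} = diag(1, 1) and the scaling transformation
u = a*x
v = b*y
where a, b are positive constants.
Invert the transformation: x = u/a, y = v/b
g'_{ij} = (∂x^k/∂x'^i)(∂x^l/∂x'^j) g_{kl}; with g_{kl} = δ_{kl} this is Σ_k (∂x^k/∂x'^i)(∂x^k/∂x'^j).
Jacobian: ∂x/∂u = 1/a, ∂x/∂v = 0, ∂y/∂u = 0, ∂y/∂v = 1/b
g'_{uu} = (1/a)(1/a) + (0)(0) = 1/a^2
g'_{uv} = (1/a)(0) + (0)(1/b) = 0
g'_{vv} = (0)(0) + (1/b)(1/b) = 1/b^2
g'_{ij} = diag(1/a^2, 1/b^2)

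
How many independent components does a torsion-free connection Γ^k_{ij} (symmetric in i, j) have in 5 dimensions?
Γ^k_{ij} has n choices for the upper index and n(n+1)/2 independent symmetric lower index pairs.
Total = 5 × 5×6/2 = 5 × 15 = 75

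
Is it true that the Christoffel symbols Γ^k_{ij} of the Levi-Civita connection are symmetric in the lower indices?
The Levi-Civita connection is torsion-free, which is exactly Γ^k_{ij} = Γ^k_{ji}.
Yes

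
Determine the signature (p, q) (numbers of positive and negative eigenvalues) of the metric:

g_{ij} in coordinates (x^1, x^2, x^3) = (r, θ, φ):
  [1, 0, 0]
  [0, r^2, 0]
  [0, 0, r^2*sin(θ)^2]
The metric is diagonal, so its eigenvalues are the diagonal entries: 1, r^2, r^2*sin(θ)^2 (at a generic point, where coordinate-dependent entries are positive).
3 positive, 0 negative.
(3, 0) - Riemannian (positive definite)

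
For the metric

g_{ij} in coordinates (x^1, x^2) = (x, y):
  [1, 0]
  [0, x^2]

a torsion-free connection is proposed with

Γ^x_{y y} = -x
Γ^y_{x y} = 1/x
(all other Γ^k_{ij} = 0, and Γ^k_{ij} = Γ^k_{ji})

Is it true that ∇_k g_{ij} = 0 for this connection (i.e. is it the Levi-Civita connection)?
Using ∇_k g_{ij} = ∂_k g_{ij} - Γ^m_{ki} g_{mj} - Γ^m_{kj} g_{im}:
e.g. ∇_x g_{yy} = (2*x) - (x) - (x) = 0
Every component ∇_k g_{ij} vanishes: the connection is metric compatible.
Yes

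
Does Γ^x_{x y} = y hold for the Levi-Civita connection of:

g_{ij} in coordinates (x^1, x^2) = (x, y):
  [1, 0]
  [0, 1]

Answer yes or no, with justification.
Γ^x_{x y} = (1/2) g^{xx} (∂_x g_{xy} + ∂_y g_{xx} - ∂_x g_{xy}) = (1/2)(1)((0) + (0) - (0)) = 0
This differs from the proposed value y.
No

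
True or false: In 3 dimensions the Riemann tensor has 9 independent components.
n^2(n^2-1)/12 = 9·8/12 = 6 independent components for n = 3.
False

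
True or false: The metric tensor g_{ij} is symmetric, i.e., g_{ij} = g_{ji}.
By definition the metric is a symmetric bilinear form, g_{ij} = g_{ji}.
True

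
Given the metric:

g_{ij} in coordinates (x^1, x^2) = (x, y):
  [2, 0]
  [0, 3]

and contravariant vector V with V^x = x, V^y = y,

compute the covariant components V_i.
V_i = g_{ij} V^j:
V_x = (2)(x) + (0)(y) = 2*x
V_y = (0)(x) + (3)(y) = 3*y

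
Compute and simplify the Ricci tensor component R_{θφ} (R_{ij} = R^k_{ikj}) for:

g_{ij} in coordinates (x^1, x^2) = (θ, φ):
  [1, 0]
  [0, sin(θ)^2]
Non-zero Christoffel symbols (Γ^k_{ij} = Γ^k_{ji}):
Γ^θ_{φ φ} = -sin(2*θ)/2
Γ^φ_{θ φ} = 1/tan(θ)
R^θ_{θ θ φ} = 0 (a repeated index in an antisymmetric pair)
R^φ_{θ φ φ} = 0 (a repeated index in an antisymmetric pair)
R_{θφ} = R^θ_{θ θ φ} + R^φ_{θ φ φ} = (0) + (0) = 0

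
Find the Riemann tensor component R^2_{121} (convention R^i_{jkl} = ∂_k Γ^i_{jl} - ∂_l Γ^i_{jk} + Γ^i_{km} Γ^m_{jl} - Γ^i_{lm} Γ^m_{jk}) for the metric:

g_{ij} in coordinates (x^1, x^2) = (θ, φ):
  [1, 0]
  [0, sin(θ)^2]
Non-zero Christoffel symbols (Γ^k_{ij} = Γ^k_{ji}):
Γ^θ_{φ φ} = -sin(2*θ)/2
Γ^φ_{θ φ} = 1/tan(θ)
R^φ_{θ φ θ} = ∂_φ Γ^φ_{θ θ} - ∂_θ Γ^φ_{θ φ} + Γ^φ_{φ m} Γ^m_{θ θ} - Γ^φ_{θ m} Γ^m_{θ φ}
  = (0) - (-1/sin(θ)^2) + (0) - (1/tan(θ)^2) = 1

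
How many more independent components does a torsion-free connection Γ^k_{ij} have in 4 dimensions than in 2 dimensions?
Independent components in n dimensions: n × n(n+1)/2 = n^2(n+1)/2.
4D: 4 × 10 = 40
2D: 2 × 3 = 6
Difference = 40 - 6 = 34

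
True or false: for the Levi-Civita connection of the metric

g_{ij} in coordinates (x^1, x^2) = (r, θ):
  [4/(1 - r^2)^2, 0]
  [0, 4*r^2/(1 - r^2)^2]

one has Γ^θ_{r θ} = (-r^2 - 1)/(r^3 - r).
Γ^θ_{r θ} = (1/2) g^{θθ} (∂_r g_{θθ} + ∂_θ g_{θr} - ∂_θ g_{rθ}) = (1/2)((1 - r^2)^2/(4*r^2))((-8*(r^3 + r)/(r^2 - 1)^3) + (0) - (0)) = (-r^2 - 1)/(r^3 - r)
This equals the proposed value (-r^2 - 1)/(r^3 - r).
True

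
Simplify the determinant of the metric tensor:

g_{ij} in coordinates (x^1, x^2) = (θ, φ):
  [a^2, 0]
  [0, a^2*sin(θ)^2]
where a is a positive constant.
For a 2×2 metric: det(g) = g_{11}·g_{22} - g_{12}·g_{21}
= (a^2)·(a^2*sin(θ)^2) - (0)·(0)
= a^4*sin(θ)^2 - 0
det(g) = a^4*sin(θ)^2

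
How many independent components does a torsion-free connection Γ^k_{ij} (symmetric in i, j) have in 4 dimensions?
Γ^k_{ij} has n choices for the upper index and n(n+1)/2 independent symmetric lower index pairs.
Total = 4 × 4×5/2 = 4 × 10 = 40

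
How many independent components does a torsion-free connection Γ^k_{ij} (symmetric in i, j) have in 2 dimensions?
Γ^k_{ij} has n choices for the upper index and n(n+1)/2 independent symmetric lower index pairs.
Total = 2 × 2×3/2 = 2 × 3 = 6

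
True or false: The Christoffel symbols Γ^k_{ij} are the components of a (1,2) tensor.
Under a change of coordinates Γ picks up an inhomogeneous term ∂²x/∂x'∂x'; e.g. Γ = 0 in Cartesian coordinates but Γ^r_{θθ} = -r in polar coordinates on the same flat plane.
False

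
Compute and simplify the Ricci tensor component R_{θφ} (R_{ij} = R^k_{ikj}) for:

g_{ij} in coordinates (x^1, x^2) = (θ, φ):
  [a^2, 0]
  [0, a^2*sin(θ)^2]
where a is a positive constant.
Non-zero Christoffel symbols (Γ^k_{ij} = Γ^k_{ji}):
Γ^θ_{φ φ} = -sin(2*θ)/2
Γ^φ_{θ φ} = 1/tan(θ)
R^θ_{θ θ φ} = 0 (a repeated index in an antisymmetric pair)
R^φ_{θ φ φ} = 0 (a repeated index in an antisymmetric pair)
R_{θφ} = R^θ_{θ θ φ} + R^φ_{θ φ φ} = (0) + (0) = 0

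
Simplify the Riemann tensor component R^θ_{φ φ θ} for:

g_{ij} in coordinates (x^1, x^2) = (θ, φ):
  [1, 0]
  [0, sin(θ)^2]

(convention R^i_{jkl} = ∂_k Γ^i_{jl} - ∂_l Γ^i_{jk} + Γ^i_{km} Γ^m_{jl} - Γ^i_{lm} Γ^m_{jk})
Non-zero Christoffel symbols (Γ^k_{ij} = Γ^k_{ji}):
Γ^θ_{φ φ} = -sin(2*θ)/2
Γ^φ_{θ φ} = 1/tan(θ)
R^θ_{φ φ θ} = ∂_φ Γ^θ_{φ θ} - ∂_θ Γ^θ_{φ φ} + Γ^θ_{φ m} Γ^m_{φ θ} - Γ^θ_{θ m} Γ^m_{φ φ}
  = (0) - (-cos(2*θ)) + (-cos(θ)^2) - (0) = -sin(θ)^2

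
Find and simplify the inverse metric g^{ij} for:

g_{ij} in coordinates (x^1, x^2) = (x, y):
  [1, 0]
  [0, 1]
The metric is diagonal, so g^{ij} is diagonal with entries 1/g_{ii}: diag(1, 1).
g^{ij}:
  [1, 0]
  [0, 1]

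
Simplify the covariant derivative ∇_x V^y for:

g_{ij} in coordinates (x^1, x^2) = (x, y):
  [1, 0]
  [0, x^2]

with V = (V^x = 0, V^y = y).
Non-zero Christoffel symbols:
Γ^x_{y y} = -x
Γ^y_{x y} = 1/x
∇_x V^y = ∂_x V^y + Γ^y_{x j} V^j
  = (0) + (0)(0) + (1/x)(y)
  = y/x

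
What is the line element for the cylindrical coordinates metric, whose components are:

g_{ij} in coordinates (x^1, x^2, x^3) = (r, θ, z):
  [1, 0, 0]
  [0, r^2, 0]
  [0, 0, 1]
ds^2 = g_{ij} dx^i dx^j; only the non-zero components contribute.
ds^2 = dr^2 + r^2 dθ^2 + dz^2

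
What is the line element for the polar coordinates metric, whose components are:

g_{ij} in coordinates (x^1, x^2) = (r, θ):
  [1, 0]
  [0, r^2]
ds^2 = g_{ij} dx^i dx^j; only the non-zero components contribute.
ds^2 = dr^2 + r^2 dθ^2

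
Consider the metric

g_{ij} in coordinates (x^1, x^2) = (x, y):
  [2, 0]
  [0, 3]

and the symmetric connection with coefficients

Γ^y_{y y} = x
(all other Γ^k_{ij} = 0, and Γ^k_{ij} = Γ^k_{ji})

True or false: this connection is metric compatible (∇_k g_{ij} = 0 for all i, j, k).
Using ∇_k g_{ij} = ∂_k g_{ij} - Γ^m_{ki} g_{mj} - Γ^m_{kj} g_{im}:
∇_y g_{yy} = (0) - (3*x) - (3*x) = -6*x ≠ 0
So the connection is not metric compatible (it is not the Levi-Civita connection).
False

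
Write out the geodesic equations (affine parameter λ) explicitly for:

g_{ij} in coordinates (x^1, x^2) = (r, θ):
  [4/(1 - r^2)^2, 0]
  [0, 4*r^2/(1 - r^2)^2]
Geodesic equation: d^2x^k/dλ^2 + Γ^k_{ij} (dx^i/dλ)(dx^j/dλ) = 0.
Non-zero Christoffel symbols:
Γ^r_{r r} = 2*r/(1 - r^2)
Γ^r_{θ θ} = (r^3 + r)/(r^2 - 1)
Γ^θ_{r θ} = (-r^2 - 1)/(r^3 - r)
Substituting (the symmetric pair Γ^k_{ij}, Γ^k_{ji} combines into a factor 2):
d^2r/dλ^2 + (2*r/(1 - r^2)) (dr/dλ)^2 + ((r^3 + r)/(r^2 - 1)) (dθ/dλ)^2 = 0
d^2θ/dλ^2 + ((-2*r^2 - 2)/(r^3 - r)) (dr/dλ)(dθ/dλ) = 0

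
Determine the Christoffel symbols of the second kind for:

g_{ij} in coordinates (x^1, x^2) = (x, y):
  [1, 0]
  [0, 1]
Using Γ^k_{ij} = (1/2) g^{km} (∂_i g_{mj} + ∂_j g_{mi} - ∂_m g_{ij}); the metric is diagonal, so only the m = k term contributes.
Every metric component is constant, so all ∂_m g_{ij} = 0 and every Christoffel symbol vanishes.
All Christoffel symbols are zero.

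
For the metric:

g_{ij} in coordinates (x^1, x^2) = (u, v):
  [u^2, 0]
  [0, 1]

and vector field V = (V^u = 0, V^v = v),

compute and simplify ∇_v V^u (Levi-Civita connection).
Non-zero Christoffel symbols:
Γ^u_{u u} = 1/u
∇_v V^u = ∂_v V^u + Γ^u_{v j} V^j
  = (0) + (0)(0) + (0)(v)
  = 0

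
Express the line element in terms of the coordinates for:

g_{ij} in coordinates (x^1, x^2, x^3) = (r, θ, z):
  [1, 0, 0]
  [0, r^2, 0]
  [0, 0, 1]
ds^2 = g_{ij} dx^i dx^j; only the non-zero components contribute.
ds^2 = dr^2 + r^2 dθ^2 + dz^2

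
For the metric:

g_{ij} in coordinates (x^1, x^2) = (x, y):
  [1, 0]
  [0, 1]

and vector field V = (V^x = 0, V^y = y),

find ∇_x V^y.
All Christoffel symbols are zero.
∇_x V^y = ∂_x V^y + Γ^y_{x j} V^j
  = (0) + (0)(0) + (0)(y)
  = 0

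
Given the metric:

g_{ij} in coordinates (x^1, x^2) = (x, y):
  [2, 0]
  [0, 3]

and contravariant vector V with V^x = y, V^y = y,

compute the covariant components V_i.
V_i = g_{ij} V^j:
V_x = (2)(y) + (0)(y) = 2*y
V_y = (0)(y) + (3)(y) = 3*y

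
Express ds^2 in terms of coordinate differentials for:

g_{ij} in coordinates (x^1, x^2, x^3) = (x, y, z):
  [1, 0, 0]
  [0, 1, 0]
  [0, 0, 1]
ds^2 = g_{ij} dx^i dx^j; only the non-zero components contribute.
ds^2 = dx^2 + dy^2 + dz^2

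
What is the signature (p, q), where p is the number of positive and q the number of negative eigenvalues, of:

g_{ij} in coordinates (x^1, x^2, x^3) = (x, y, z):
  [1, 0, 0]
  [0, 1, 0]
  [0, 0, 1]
The metric is diagonal, so its eigenvalues are the diagonal entries: 1, 1, 1 (at a generic point, where coordinate-dependent entries are positive).
3 positive, 0 negative.
(3, 0) - Riemannian (positive definite)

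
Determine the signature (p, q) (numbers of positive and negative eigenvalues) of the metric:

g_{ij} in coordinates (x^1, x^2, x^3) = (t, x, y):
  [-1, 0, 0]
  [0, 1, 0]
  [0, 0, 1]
The metric is diagonal, so its eigenvalues are the diagonal entries: -1, 1, 1 (at a generic point, where coordinate-dependent entries are positive).
2 positive, 1 negative.
(2, 1) - Lorentzian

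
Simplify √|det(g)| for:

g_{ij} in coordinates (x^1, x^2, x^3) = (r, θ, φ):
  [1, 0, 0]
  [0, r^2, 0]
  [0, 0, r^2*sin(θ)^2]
det(g) = r^4*sin(θ)^2
√|det(g)| = r^2*sin(θ) (taking 0 < θ < π so that |sin(θ)| = sin(θ))
Volume element: dV = r^2*sin(θ) dr dθ dφ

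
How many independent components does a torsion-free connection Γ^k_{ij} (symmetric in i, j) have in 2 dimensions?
Γ^k_{ij} has n choices for the upper index and n(n+1)/2 independent symmetric lower index pairs.
Total = 2 × 2×3/2 = 2 × 3 = 6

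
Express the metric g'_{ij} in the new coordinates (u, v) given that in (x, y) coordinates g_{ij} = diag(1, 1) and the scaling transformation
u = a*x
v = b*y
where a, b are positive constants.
Invert the transformation: x = u/a, y = v/b
g'_{ij} = (∂x^k/∂x'^i)(∂x^l/∂x'^j) g_{kl}; with g_{kl} = δ_{kl} this is Σ_k (∂x^k/∂x'^i)(∂x^k/∂x'^j).
Jacobian: ∂x/∂u = 1/a, ∂x/∂v = 0, ∂y/∂u = 0, ∂y/∂v = 1/b
g'_{uu} = (1/a)(1/a) + (0)(0) = 1/a^2
g'_{uv} = (1/a)(0) + (0)(1/b) = 0
g'_{vv} = (0)(0) + (1/b)(1/b) = 1/b^2
g'_{ij} = diag(1/a^2, 1/b^2)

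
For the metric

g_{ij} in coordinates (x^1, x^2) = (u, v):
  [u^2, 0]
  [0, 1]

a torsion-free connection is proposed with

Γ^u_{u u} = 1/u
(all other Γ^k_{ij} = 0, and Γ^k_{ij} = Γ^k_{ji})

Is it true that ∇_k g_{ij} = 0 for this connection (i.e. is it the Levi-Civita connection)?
Using ∇_k g_{ij} = ∂_k g_{ij} - Γ^m_{ki} g_{mj} - Γ^m_{kj} g_{im}:
e.g. ∇_u g_{uu} = (2*u) - (u) - (u) = 0
Every component ∇_k g_{ij} vanishes: the connection is metric compatible.
Yes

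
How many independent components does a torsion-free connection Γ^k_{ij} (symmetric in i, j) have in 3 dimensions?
Γ^k_{ij} has n choices for the upper index and n(n+1)/2 independent symmetric lower index pairs.
Total = 3 × 3×4/2 = 3 × 6 = 18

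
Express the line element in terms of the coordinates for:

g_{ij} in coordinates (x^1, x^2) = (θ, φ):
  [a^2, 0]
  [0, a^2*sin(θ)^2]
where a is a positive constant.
ds^2 = g_{ij} dx^i dx^j; only the non-zero components contribute.
ds^2 = a^2 dθ^2 + a^2*sin(θ)^2 dφ^2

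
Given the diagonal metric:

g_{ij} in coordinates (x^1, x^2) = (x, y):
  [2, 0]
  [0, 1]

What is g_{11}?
With x^1 = x, x^2 = y, g_{11} = g_{xx} is the row-1, column-1 entry of the matrix.
g_{11} = 2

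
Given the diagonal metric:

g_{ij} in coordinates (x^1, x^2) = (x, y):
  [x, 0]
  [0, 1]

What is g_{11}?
With x^1 = x, x^2 = y, g_{11} = g_{xx} is the row-1, column-1 entry of the matrix.
g_{11} = x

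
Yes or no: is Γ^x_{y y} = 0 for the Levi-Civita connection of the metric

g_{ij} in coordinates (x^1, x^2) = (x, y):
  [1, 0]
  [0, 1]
Γ^x_{y y} = (1/2) g^{xx} (∂_y g_{xy} + ∂_y g_{xy} - ∂_x g_{yy}) = (1/2)(1)((0) + (0) - (0)) = 0
This equals the proposed value 0.
Yes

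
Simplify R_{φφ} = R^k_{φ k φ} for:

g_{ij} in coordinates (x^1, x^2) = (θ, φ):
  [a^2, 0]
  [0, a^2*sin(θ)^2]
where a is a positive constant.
Non-zero Christoffel symbols (Γ^k_{ij} = Γ^k_{ji}):
Γ^θ_{φ φ} = -sin(2*θ)/2
Γ^φ_{θ φ} = 1/tan(θ)
R^θ_{φ θ φ} = ∂_θ Γ^θ_{φ φ} - ∂_φ Γ^θ_{φ θ} + Γ^θ_{θ m} Γ^m_{φ φ} - Γ^θ_{φ m} Γ^m_{φ θ}
  = (-cos(2*θ)) - (0) + (0) - (-cos(θ)^2) = sin(θ)^2
R^φ_{φ φ φ} = 0 (a repeated index in an antisymmetric pair)
R_{φφ} = R^θ_{φ θ φ} + R^φ_{φ φ φ} = (sin(θ)^2) + (0) = sin(θ)^2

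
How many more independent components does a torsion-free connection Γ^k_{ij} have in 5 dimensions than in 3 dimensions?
Independent components in n dimensions: n × n(n+1)/2 = n^2(n+1)/2.
5D: 5 × 15 = 75
3D: 3 × 6 = 18
Difference = 75 - 18 = 57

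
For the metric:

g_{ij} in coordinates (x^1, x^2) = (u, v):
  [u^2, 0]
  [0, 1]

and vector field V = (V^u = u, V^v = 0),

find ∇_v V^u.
Non-zero Christoffel symbols:
Γ^u_{u u} = 1/u
∇_v V^u = ∂_v V^u + Γ^u_{v j} V^j
  = (0) + (0)(u) + (0)(0)
  = 0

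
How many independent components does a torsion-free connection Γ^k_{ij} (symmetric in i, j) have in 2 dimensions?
Γ^k_{ij} has n choices for the upper index and n(n+1)/2 independent symmetric lower index pairs.
Total = 2 × 2×3/2 = 2 × 3 = 6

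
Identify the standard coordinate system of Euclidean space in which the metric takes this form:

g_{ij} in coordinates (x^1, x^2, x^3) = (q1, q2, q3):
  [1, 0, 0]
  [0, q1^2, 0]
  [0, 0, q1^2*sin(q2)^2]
The line element ds^2 = dq1^2 + q1^2 dq2^2 + q1^2 sin(q2)^2 dq3^2 is dr^2 + r^2 dθ^2 + r^2 sin(θ)^2 dφ^2 with q1 = r, q2 = θ, q3 = φ.
spherical coordinates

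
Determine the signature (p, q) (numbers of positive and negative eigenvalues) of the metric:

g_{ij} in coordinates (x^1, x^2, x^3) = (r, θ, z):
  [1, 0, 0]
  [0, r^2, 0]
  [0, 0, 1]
The metric is diagonal, so its eigenvalues are the diagonal entries: 1, r^2, 1 (at a generic point, where coordinate-dependent entries are positive).
3 positive, 0 negative.
(3, 0) - Riemannian (positive definite)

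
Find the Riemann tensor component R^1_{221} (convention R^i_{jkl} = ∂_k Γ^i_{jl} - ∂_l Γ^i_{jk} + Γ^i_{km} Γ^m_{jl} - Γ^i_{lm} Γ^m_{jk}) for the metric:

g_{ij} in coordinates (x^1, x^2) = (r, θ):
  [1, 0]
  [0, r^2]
Non-zero Christoffel symbols (Γ^k_{ij} = Γ^k_{ji}):
Γ^r_{θ θ} = -r
Γ^θ_{r θ} = 1/r
R^r_{θ θ r} = ∂_θ Γ^r_{θ r} - ∂_r Γ^r_{θ θ} + Γ^r_{θ m} Γ^m_{θ r} - Γ^r_{r m} Γ^m_{θ θ}
  = (0) - (-1) + (-1) - (0) = 0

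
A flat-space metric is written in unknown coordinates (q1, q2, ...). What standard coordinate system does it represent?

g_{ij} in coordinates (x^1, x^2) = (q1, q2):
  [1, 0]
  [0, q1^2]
The line element ds^2 = dq1^2 + q1^2 dq2^2 is dr^2 + r^2 dθ^2 with q1 = r, q2 = θ.
polar coordinates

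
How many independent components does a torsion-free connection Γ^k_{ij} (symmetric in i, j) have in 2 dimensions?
Γ^k_{ij} has n choices for the upper index and n(n+1)/2 independent symmetric lower index pairs.
Total = 2 × 2×3/2 = 2 × 3 = 6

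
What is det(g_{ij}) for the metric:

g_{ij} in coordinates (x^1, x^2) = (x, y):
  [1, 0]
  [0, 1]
For a 2×2 metric: det(g) = g_{11}·g_{22} - g_{12}·g_{21}
= (1)·(1) - (0)·(0)
= 1 - 0
det(g) = 1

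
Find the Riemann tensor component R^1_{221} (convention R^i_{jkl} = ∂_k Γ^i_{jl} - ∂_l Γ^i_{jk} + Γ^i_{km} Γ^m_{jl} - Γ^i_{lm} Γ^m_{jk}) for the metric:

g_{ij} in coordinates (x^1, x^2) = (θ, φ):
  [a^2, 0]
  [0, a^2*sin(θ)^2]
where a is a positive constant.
Non-zero Christoffel symbols (Γ^k_{ij} = Γ^k_{ji}):
Γ^θ_{φ φ} = -sin(2*θ)/2
Γ^φ_{θ φ} = 1/tan(θ)
R^θ_{φ φ θ} = ∂_φ Γ^θ_{φ θ} - ∂_θ Γ^θ_{φ φ} + Γ^θ_{φ m} Γ^m_{φ θ} - Γ^θ_{θ m} Γ^m_{φ φ}
  = (0) - (-cos(2*θ)) + (-cos(θ)^2) - (0) = -sin(θ)^2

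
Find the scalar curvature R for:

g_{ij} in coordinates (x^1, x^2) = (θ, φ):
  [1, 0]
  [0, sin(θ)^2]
Non-zero Christoffel symbols (Γ^k_{ij} = Γ^k_{ji}):
Γ^θ_{φ φ} = -sin(2*θ)/2
Γ^φ_{θ φ} = 1/tan(θ)
Ricci tensor (R_{ij} = R^k_{ikj}): R_{θθ} = 1, R_{θφ} = 0, R_{φφ} = sin(θ)^2
Inverse metric: g^{θθ} = 1, g^{φφ} = 1/sin(θ)^2
R = g^{ij} R_{ij} = (1)(1) + (1/sin(θ)^2)(sin(θ)^2) = 2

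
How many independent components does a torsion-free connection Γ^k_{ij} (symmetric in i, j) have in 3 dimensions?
Γ^k_{ij} has n choices for the upper index and n(n+1)/2 independent symmetric lower index pairs.
Total = 3 × 3×4/2 = 3 × 6 = 18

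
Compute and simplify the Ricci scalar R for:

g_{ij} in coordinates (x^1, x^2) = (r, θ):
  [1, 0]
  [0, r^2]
Non-zero Christoffel symbols (Γ^k_{ij} = Γ^k_{ji}):
Γ^r_{θ θ} = -r
Γ^θ_{r θ} = 1/r
Ricci tensor (R_{ij} = R^k_{ikj}): R_{rr} = 0, R_{rθ} = 0, R_{θθ} = 0
Inverse metric: g^{rr} = 1, g^{θθ} = 1/r^2
R = g^{ij} R_{ij} = (1)(0) + (1/r^2)(0) = 0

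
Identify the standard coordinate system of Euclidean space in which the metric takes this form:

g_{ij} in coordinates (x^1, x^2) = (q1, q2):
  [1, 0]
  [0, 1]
All components are constant and the metric is the identity, i.e. orthonormal rectilinear coordinates.
Cartesian (2D) coordinates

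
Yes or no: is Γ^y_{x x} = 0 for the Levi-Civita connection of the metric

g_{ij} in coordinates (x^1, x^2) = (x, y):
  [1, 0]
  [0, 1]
Γ^y_{x x} = (1/2) g^{yy} (∂_x g_{yx} + ∂_x g_{yx} - ∂_y g_{xx}) = (1/2)(1)((0) + (0) - (0)) = 0
This equals the proposed value 0.
Yes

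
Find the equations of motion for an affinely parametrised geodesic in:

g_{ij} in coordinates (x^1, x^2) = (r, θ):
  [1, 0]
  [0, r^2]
Geodesic equation: d^2x^k/dλ^2 + Γ^k_{ij} (dx^i/dλ)(dx^j/dλ) = 0.
Non-zero Christoffel symbols:
Γ^r_{θ θ} = -r
Γ^θ_{r θ} = 1/r
Substituting (the symmetric pair Γ^k_{ij}, Γ^k_{ji} combines into a factor 2):
d^2r/dλ^2 - r (dθ/dλ)^2 = 0
d^2θ/dλ^2 + (2/r) (dr/dλ)(dθ/dλ) = 0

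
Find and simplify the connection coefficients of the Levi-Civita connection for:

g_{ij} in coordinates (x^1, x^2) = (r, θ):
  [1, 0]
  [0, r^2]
Using Γ^k_{ij} = (1/2) g^{km} (∂_i g_{mj} + ∂_j g_{mi} - ∂_m g_{ij}); the metric is diagonal, so only the m = k term contributes.
Non-zero symbols (using the symmetry Γ^k_{ij} = Γ^k_{ji}):
Γ^r_{θ θ} = (1/2) g^{rr} (∂_θ g_{rθ} + ∂_θ g_{rθ} - ∂_r g_{θθ}) = (1/2)(1)((0) + (0) - (2*r)) = -r
Γ^θ_{r θ} = (1/2) g^{θθ} (∂_r g_{θθ} + ∂_θ g_{θr} - ∂_θ g_{rθ}) = (1/2)(1/r^2)((2*r) + (0) - (0)) = 1/r
All other Christoffel symbols are zero.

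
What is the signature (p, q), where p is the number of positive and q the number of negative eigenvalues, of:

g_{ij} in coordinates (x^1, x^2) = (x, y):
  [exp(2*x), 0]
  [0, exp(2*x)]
The metric is diagonal, so its eigenvalues are the diagonal entries: exp(2*x), exp(2*x) (at a generic point, where coordinate-dependent entries are positive).
2 positive, 0 negative.
(2, 0) - Riemannian (positive definite)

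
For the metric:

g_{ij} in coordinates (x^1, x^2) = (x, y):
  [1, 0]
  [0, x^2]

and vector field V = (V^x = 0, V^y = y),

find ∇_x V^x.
Non-zero Christoffel symbols:
Γ^x_{y y} = -x
Γ^y_{x y} = 1/x
∇_x V^x = ∂_x V^x + Γ^x_{x j} V^j
  = (0) + (0)(0) + (0)(y)
  = 0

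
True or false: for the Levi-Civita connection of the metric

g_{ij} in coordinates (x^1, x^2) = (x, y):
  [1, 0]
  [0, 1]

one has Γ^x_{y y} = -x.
Γ^x_{y y} = (1/2) g^{xx} (∂_y g_{xy} + ∂_y g_{xy} - ∂_x g_{yy}) = (1/2)(1)((0) + (0) - (0)) = 0
This differs from the proposed value -x.
False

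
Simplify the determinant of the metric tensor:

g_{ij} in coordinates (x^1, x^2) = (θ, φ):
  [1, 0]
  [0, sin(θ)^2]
For a 2×2 metric: det(g) = g_{11}·g_{22} - g_{12}·g_{21}
= (1)·(sin(θ)^2) - (0)·(0)
= sin(θ)^2 - 0
det(g) = sin(θ)^2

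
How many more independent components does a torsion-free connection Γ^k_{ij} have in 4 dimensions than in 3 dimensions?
Independent components in n dimensions: n × n(n+1)/2 = n^2(n+1)/2.
4D: 4 × 10 = 40
3D: 3 × 6 = 18
Difference = 40 - 18 = 22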